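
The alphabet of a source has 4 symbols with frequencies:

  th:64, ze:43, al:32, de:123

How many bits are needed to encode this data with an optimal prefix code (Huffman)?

476

Merge the two smallest weights repeatedly:
al(32) + ze(43) → 75
th(64) + 75 → 139
de(123) + 139 → 262
Total encoded bits = sum of merged weights = 75 + 139 + 262 = 476.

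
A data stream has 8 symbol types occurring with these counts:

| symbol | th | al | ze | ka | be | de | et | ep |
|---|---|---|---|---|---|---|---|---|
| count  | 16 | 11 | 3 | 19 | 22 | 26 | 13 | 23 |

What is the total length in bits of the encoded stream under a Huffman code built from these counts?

Build the Huffman tree bottom-up:
combine ze(3), al(11) → 14
combine et(13), 14 → 27
combine th(16), ka(19) → 35
combine be(22), ep(23) → 45
combine de(26), 27 → 53
combine 35, 45 → 80
combine 53, 80 → 133
Total encoded bits = sum of merged weights = 14 + 27 + 35 + 45 + 53 + 80 + 133 = 387.

387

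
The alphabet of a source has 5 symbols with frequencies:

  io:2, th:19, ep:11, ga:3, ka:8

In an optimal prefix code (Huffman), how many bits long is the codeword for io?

Build the tree from the bottom:
merge io(2) and ga(3): 5
merge 5 and ka(8): 13
merge ep(11) and 13: 24
merge th(19) and 24: 43
io sits 4 levels below the root, so its codeword is 4 bits.

4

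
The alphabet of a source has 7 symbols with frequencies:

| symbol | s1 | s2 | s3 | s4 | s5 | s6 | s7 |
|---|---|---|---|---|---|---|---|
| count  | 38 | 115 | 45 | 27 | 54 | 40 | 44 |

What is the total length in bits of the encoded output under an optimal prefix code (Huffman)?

Greedily combine the two least-frequent nodes:
merge s4(27) and s1(38): 65
merge s6(40) and s7(44): 84
merge s3(45) and s5(54): 99
merge 65 and 84: 149
merge 99 and s2(115): 214
merge 149 and 214: 363
Total encoded bits = sum of merged weights = 65 + 84 + 99 + 149 + 214 + 363 = 974.

974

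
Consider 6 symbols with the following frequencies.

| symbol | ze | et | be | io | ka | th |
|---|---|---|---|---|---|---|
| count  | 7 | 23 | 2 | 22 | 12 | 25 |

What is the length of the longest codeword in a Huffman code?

4

Merge the two lowest-weight nodes at each step:
merge be(2) and ze(7): 9
merge 9 and ka(12): 21
merge 21 and io(22): 43
merge et(23) and th(25): 48
merge 43 and 48: 91
Maximum depth reached is 4.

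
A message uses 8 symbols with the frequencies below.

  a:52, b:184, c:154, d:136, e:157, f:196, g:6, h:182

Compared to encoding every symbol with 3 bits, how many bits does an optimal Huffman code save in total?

Fixed-length: 3 bits × 1067 symbols = 3201 bits.
Huffman merges:
g(6) + a(52) → 58
58 + d(136) → 194
c(154) + e(157) → 311
h(182) + b(184) → 366
194 + f(196) → 390
311 + 366 → 677
390 + 677 → 1067
Huffman total = 58 + 194 + 311 + 366 + 390 + 677 + 1067 = 3063 bits.
Saving = 3201 − 3063 = 138 bits.

138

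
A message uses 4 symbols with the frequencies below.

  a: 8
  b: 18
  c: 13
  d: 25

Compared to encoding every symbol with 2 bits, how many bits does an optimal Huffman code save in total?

4

Fixed-length: 2 bits × 64 symbols = 128 bits.
Huffman merges:
merge a(8) and c(13): 21
merge b(18) and 21: 39
merge d(25) and 39: 64
Huffman total = 21 + 39 + 64 = 124 bits.
Saving = 128 − 124 = 4 bits.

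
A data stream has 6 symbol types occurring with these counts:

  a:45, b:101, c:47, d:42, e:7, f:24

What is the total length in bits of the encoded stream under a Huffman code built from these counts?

Greedily combine the two least-frequent nodes:
merge e(7) and f(24): 31
merge 31 and d(42): 73
merge a(45) and c(47): 92
merge 73 and 92: 165
merge b(101) and 165: 266
The encoded length is the sum of every internal node's weight: 31 + 73 + 92 + 165 + 266 = 627 bits.

627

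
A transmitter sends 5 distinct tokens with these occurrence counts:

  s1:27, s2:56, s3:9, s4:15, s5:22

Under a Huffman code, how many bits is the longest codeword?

4

Merge the two lowest-weight nodes at each step:
merge s3(9) and s4(15): 24
merge s5(22) and 24: 46
merge s1(27) and 46: 73
merge s2(56) and 73: 129
The rarest symbols sit at the bottom; the longest codeword is 4 bits.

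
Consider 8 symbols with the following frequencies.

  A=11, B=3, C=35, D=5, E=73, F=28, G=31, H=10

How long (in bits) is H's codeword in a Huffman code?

Repeatedly merge the two smallest:
B(3) + D(5) → 8
8 + H(10) → 18
A(11) + 18 → 29
F(28) + 29 → 57
G(31) + C(35) → 66
57 + 66 → 123
E(73) + 123 → 196
H's leaf is at depth 5, giving a 5-bit codeword.

5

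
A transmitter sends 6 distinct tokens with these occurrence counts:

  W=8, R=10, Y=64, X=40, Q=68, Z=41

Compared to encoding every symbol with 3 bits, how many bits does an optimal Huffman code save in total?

155

Fixed-length: 3 bits × 231 symbols = 693 bits.
Huffman merges:
W(8) + R(10) → 18
18 + X(40) → 58
Z(41) + 58 → 99
Y(64) + Q(68) → 132
99 + 132 → 231
Huffman total = 18 + 58 + 99 + 132 + 231 = 538 bits.
Saving = 693 − 538 = 155 bits.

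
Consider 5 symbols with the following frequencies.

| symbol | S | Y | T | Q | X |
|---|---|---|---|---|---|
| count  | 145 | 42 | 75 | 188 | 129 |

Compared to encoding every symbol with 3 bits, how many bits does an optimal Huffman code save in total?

Fixed-length: 3 bits × 579 symbols = 1737 bits.
Huffman merges:
merge Y(42) and T(75): 117
merge 117 and X(129): 246
merge S(145) and Q(188): 333
merge 246 and 333: 579
Huffman total = 117 + 246 + 333 + 579 = 1275 bits.
Saving = 1737 − 1275 = 462 bits.

462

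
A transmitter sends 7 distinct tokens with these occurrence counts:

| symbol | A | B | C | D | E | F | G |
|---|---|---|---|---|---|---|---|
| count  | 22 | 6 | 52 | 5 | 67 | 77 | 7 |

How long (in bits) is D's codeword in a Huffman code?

Build the tree from the bottom:
merge D(5) and B(6): 11
merge G(7) and 11: 18
merge 18 and A(22): 40
merge 40 and C(52): 92
merge E(67) and F(77): 144
merge 92 and 144: 236
D's leaf is at depth 5, giving a 5-bit codeword.

5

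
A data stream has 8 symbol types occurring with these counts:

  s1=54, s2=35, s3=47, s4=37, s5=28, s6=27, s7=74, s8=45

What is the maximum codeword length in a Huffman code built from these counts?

4

Merge the two lowest-weight nodes at each step:
merge s6(27) and s5(28): 55
merge s2(35) and s4(37): 72
merge s8(45) and s3(47): 92
merge s1(54) and 55: 109
merge 72 and s7(74): 146
merge 92 and 109: 201
merge 146 and 201: 347
Maximum depth reached is 4.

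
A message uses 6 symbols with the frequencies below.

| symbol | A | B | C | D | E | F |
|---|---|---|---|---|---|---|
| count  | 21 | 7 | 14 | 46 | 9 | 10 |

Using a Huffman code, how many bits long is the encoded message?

Build the Huffman tree bottom-up:
B(7) + E(9) → 16
F(10) + C(14) → 24
16 + A(21) → 37
24 + 37 → 61
D(46) + 61 → 107
Total encoded bits = sum of merged weights = 16 + 24 + 37 + 61 + 107 = 245.

245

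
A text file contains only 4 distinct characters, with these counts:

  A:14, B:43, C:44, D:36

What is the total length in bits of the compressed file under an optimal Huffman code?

274

Build the Huffman tree bottom-up:
A(14) + D(36) → 50
B(43) + C(44) → 87
50 + 87 → 137
The encoded length is the sum of every internal node's weight: 50 + 87 + 137 = 274 bits.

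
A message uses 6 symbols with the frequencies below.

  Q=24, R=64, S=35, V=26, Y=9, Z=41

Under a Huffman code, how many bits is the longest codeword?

Merge the two lowest-weight nodes at each step:
merge Y(9) and Q(24): 33
merge V(26) and 33: 59
merge S(35) and Z(41): 76
merge 59 and R(64): 123
merge 76 and 123: 199
The rarest symbols sit at the bottom; the longest codeword is 4 bits.

4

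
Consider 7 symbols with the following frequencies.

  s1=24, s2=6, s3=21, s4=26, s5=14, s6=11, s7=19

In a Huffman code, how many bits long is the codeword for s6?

4

Huffman merges, smallest pair first:
merge s2(6) and s6(11): 17
merge s5(14) and 17: 31
merge s7(19) and s3(21): 40
merge s1(24) and s4(26): 50
merge 31 and 40: 71
merge 50 and 71: 121
s6's leaf is at depth 4, giving a 4-bit codeword.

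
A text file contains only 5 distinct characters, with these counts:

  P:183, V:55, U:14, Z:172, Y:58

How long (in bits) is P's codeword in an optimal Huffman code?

Build the tree from the bottom:
merge U(14) and V(55): 69
merge Y(58) and 69: 127
merge 127 and Z(172): 299
merge P(183) and 299: 482
P is merged only at the final step, so code length = 1.

1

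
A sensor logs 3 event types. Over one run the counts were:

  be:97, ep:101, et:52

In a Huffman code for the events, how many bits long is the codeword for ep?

1

Repeatedly merge the two smallest:
merge et(52) and be(97): 149
merge ep(101) and 149: 250
ep is a child of the root — depth 1, so its codeword is a single bit.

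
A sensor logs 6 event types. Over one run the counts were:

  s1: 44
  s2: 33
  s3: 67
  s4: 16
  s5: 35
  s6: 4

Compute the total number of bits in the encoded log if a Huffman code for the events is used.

Merge the two smallest weights repeatedly:
s6(4) + s4(16) → 20
20 + s2(33) → 53
s5(35) + s1(44) → 79
53 + s3(67) → 120
79 + 120 → 199
Each symbol's bit-cost is frequency × depth; summing gives 471 bits (equivalently 20 + 53 + 79 + 120 + 199).

471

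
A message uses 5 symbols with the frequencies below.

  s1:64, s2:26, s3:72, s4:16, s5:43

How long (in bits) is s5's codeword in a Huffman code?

Build the tree from the bottom:
s4(16) + s2(26) → 42
42 + s5(43) → 85
s1(64) + s3(72) → 136
85 + 136 → 221
s5 sits 2 levels below the root, so its codeword is 2 bits.

2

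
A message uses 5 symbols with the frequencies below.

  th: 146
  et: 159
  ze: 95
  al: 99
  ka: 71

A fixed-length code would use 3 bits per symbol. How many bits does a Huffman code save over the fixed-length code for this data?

404

Fixed-length: 3 bits × 570 symbols = 1710 bits.
Huffman merges:
ka(71) + ze(95) → 166
al(99) + th(146) → 245
et(159) + 166 → 325
245 + 325 → 570
Huffman total = 166 + 245 + 325 + 570 = 1306 bits.
Saving = 1710 − 1306 = 404 bits.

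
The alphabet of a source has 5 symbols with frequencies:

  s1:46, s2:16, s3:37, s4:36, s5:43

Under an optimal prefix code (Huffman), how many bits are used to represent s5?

2

Huffman merges, smallest pair first:
s2(16) + s4(36) → 52
s3(37) + s5(43) → 80
s1(46) + 52 → 98
80 + 98 → 178
The subtree containing s5 is merged 2 times, so code length = 2.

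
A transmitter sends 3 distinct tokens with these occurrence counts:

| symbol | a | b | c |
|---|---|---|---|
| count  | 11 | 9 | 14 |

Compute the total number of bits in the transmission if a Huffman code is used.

Greedily combine the two least-frequent nodes:
merge b(9) and a(11): 20
merge c(14) and 20: 34
Each symbol's bit-cost is frequency × depth; summing gives 54 bits (equivalently 20 + 34).

54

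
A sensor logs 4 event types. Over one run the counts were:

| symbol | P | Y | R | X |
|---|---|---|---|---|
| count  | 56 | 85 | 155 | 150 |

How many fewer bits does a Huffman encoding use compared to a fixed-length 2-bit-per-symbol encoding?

14

Fixed-length: 2 bits × 446 symbols = 892 bits.
Huffman merges:
merge P(56) and Y(85): 141
merge 141 and X(150): 291
merge R(155) and 291: 446
Huffman total = 141 + 291 + 446 = 878 bits.
Saving = 892 − 878 = 14 bits.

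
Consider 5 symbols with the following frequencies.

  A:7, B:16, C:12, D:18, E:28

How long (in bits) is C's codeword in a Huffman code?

3

Build the tree from the bottom:
A(7) + C(12) → 19
B(16) + D(18) → 34
19 + E(28) → 47
34 + 47 → 81
The subtree containing C is merged 3 times, so code length = 3.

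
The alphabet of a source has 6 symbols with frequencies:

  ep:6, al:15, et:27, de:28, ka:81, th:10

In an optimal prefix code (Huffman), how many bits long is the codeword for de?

3

Huffman merges, smallest pair first:
combine ep(6), th(10) → 16
combine al(15), 16 → 31
combine et(27), de(28) → 55
combine 31, 55 → 86
combine ka(81), 86 → 167
de's leaf is at depth 3, giving a 3-bit codeword.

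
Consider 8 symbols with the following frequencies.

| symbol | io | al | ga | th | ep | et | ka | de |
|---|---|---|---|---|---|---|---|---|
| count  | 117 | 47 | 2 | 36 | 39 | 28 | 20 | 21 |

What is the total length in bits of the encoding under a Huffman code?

825

Greedily combine the two least-frequent nodes:
ga(2) + ka(20) → 22
de(21) + 22 → 43
et(28) + th(36) → 64
ep(39) + 43 → 82
al(47) + 64 → 111
82 + 111 → 193
io(117) + 193 → 310
The encoded length is the sum of every internal node's weight: 22 + 43 + 64 + 82 + 111 + 193 + 310 = 825 bits.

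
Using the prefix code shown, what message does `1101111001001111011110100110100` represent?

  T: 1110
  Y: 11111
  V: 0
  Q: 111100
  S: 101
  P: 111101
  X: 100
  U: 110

Read left to right; each codeword is recognised as soon as it completes (prefix code):
  110→U | 111100→Q | 100→X | 111101→P | 1110→T | 100→X | 110→U | 100→X
Decoded message: UQXPTXUX

UQXPTXUX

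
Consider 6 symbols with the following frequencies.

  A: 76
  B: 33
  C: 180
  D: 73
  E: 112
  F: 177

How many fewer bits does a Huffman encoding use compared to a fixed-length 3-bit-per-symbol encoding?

Fixed-length: 3 bits × 651 symbols = 1953 bits.
Huffman merges:
merge B(33) and D(73): 106
merge A(76) and 106: 182
merge E(112) and F(177): 289
merge C(180) and 182: 362
merge 289 and 362: 651
Huffman total = 106 + 182 + 289 + 362 + 651 = 1590 bits.
Saving = 1953 − 1590 = 363 bits.

363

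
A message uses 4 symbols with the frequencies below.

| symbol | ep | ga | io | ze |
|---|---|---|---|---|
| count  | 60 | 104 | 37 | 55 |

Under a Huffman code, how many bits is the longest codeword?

3

Merge the two lowest-weight nodes at each step:
io(37) + ze(55) → 92
ep(60) + 92 → 152
ga(104) + 152 → 256
The first pair merged (io, ze) ends up deepest, at depth 3.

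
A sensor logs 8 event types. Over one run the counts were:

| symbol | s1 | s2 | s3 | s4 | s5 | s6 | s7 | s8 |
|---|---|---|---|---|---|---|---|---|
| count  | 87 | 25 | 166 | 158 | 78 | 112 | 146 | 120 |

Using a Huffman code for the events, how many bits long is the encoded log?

2613

Greedily combine the two least-frequent nodes:
s2(25) + s5(78) → 103
s1(87) + 103 → 190
s6(112) + s8(120) → 232
s7(146) + s4(158) → 304
s3(166) + 190 → 356
232 + 304 → 536
356 + 536 → 892
The encoded length is the sum of every internal node's weight: 103 + 190 + 232 + 304 + 356 + 536 + 892 = 2613 bits.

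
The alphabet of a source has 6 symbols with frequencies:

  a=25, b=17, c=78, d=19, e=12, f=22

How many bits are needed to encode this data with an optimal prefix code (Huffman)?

392

Merge the two smallest weights repeatedly:
combine e(12), b(17) → 29
combine d(19), f(22) → 41
combine a(25), 29 → 54
combine 41, 54 → 95
combine c(78), 95 → 173
The encoded length is the sum of every internal node's weight: 29 + 41 + 54 + 95 + 173 = 392 bits.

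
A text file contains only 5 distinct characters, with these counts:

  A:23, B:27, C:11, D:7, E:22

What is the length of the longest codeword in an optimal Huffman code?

3

Merge the two lowest-weight nodes at each step:
D(7) + C(11) → 18
18 + E(22) → 40
A(23) + B(27) → 50
40 + 50 → 90
Maximum depth reached is 3.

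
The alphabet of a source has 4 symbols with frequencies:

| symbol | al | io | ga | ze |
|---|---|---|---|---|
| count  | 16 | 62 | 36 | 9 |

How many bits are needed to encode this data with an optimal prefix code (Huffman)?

209

Merge the two smallest weights repeatedly:
merge ze(9) and al(16): 25
merge 25 and ga(36): 61
merge 61 and io(62): 123
The encoded length is the sum of every internal node's weight: 25 + 61 + 123 = 209 bits.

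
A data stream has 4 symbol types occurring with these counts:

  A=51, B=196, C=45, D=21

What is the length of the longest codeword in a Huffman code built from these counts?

3

Merge the two lowest-weight nodes at each step:
D(21) + C(45) → 66
A(51) + 66 → 117
117 + B(196) → 313
Maximum depth reached is 3.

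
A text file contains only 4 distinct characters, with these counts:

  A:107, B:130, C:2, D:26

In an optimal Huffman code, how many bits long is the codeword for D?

Repeatedly merge the two smallest:
merge C(2) and D(26): 28
merge 28 and A(107): 135
merge B(130) and 135: 265
D sits 3 levels below the root, so its codeword is 3 bits.

3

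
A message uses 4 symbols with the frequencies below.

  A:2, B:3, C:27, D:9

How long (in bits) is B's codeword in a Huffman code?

Huffman merges, smallest pair first:
A(2) + B(3) → 5
5 + D(9) → 14
14 + C(27) → 41
B's leaf is at depth 3, giving a 3-bit codeword.

3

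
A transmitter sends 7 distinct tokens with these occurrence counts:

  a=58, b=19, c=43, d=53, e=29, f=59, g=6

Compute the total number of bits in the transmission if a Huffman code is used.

709

Greedily combine the two least-frequent nodes:
combine g(6), b(19) → 25
combine 25, e(29) → 54
combine c(43), d(53) → 96
combine 54, a(58) → 112
combine f(59), 96 → 155
combine 112, 155 → 267
The encoded length is the sum of every internal node's weight: 25 + 54 + 96 + 112 + 155 + 267 = 709 bits.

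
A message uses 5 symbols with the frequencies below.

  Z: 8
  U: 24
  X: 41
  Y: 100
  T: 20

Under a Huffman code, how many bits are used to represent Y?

Repeatedly merge the two smallest:
merge Z(8) and T(20): 28
merge U(24) and 28: 52
merge X(41) and 52: 93
merge 93 and Y(100): 193
Y sits one level below the root: a 1-bit codeword.

1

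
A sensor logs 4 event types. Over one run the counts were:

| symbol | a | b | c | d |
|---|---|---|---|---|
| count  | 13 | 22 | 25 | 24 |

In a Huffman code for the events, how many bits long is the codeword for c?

Huffman merges, smallest pair first:
a(13) + b(22) → 35
d(24) + c(25) → 49
35 + 49 → 84
The subtree containing c is merged 2 times, so code length = 2.

2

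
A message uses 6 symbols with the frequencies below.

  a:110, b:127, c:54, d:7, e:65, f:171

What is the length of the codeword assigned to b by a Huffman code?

Repeatedly merge the two smallest:
combine d(7), c(54) → 61
combine 61, e(65) → 126
combine a(110), 126 → 236
combine b(127), f(171) → 298
combine 236, 298 → 534
b sits 2 levels below the root, so its codeword is 2 bits.

2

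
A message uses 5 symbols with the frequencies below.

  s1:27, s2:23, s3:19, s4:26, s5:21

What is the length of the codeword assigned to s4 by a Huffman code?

Build the tree from the bottom:
merge s3(19) and s5(21): 40
merge s2(23) and s4(26): 49
merge s1(27) and 40: 67
merge 49 and 67: 116
s4 sits 2 levels below the root, so its codeword is 2 bits.

2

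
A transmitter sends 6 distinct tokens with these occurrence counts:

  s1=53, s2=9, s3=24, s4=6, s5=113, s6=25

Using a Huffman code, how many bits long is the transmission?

Build the Huffman tree bottom-up:
combine s4(6), s2(9) → 15
combine 15, s3(24) → 39
combine s6(25), 39 → 64
combine s1(53), 64 → 117
combine s5(113), 117 → 230
Each symbol's bit-cost is frequency × depth; summing gives 465 bits (equivalently 15 + 39 + 64 + 117 + 230).

465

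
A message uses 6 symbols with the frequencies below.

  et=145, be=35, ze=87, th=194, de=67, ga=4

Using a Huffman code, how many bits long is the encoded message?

1208

Greedily combine the two least-frequent nodes:
ga(4) + be(35) → 39
39 + de(67) → 106
ze(87) + 106 → 193
et(145) + 193 → 338
th(194) + 338 → 532
Total encoded bits = sum of merged weights = 39 + 106 + 193 + 338 + 532 = 1208.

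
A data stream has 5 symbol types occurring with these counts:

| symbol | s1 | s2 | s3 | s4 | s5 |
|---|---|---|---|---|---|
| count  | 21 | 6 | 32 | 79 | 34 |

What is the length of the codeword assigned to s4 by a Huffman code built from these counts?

Repeatedly merge the two smallest:
s2(6) + s1(21) → 27
27 + s3(32) → 59
s5(34) + 59 → 93
s4(79) + 93 → 172
s4 is a child of the root — depth 1, so its codeword is a single bit.

1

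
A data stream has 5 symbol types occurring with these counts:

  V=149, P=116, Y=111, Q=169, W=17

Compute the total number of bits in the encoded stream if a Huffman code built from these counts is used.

1252

Merge the two smallest weights repeatedly:
combine W(17), Y(111) → 128
combine P(116), 128 → 244
combine V(149), Q(169) → 318
combine 244, 318 → 562
The encoded length is the sum of every internal node's weight: 128 + 244 + 318 + 562 = 1252 bits.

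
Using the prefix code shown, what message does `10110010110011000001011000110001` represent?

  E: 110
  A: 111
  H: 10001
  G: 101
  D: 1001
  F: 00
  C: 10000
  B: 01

Read left to right; each codeword is recognised as soon as it completes (prefix code):
  101→G | 1001→D | 01→B | 1001→D | 10000→C | 01→B | 01→B | 10001→H | 10001→H
Decoded message: GDBDCBBHH

GDBDCBBHH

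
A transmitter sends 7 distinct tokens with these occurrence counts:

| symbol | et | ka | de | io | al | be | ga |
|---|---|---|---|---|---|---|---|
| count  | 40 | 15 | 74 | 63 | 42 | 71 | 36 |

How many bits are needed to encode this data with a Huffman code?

Merge the two smallest weights repeatedly:
merge ka(15) and ga(36): 51
merge et(40) and al(42): 82
merge 51 and io(63): 114
merge be(71) and de(74): 145
merge 82 and 114: 196
merge 145 and 196: 341
Total encoded bits = sum of merged weights = 51 + 82 + 114 + 145 + 196 + 341 = 929.

929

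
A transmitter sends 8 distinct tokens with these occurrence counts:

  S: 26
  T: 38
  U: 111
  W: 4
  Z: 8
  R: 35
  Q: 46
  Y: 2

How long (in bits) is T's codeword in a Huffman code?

Build the tree from the bottom:
merge Y(2) and W(4): 6
merge 6 and Z(8): 14
merge 14 and S(26): 40
merge R(35) and T(38): 73
merge 40 and Q(46): 86
merge 73 and 86: 159
merge U(111) and 159: 270
T sits 3 levels below the root, so its codeword is 3 bits.

3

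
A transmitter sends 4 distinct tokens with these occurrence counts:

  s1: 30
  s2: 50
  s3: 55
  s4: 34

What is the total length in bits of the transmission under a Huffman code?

338

Merge the two smallest weights repeatedly:
combine s1(30), s4(34) → 64
combine s2(50), s3(55) → 105
combine 64, 105 → 169
The encoded length is the sum of every internal node's weight: 64 + 105 + 169 = 338 bits.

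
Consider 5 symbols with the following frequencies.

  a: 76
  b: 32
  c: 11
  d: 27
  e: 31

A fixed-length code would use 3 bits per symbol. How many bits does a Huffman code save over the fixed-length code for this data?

152

Fixed-length: 3 bits × 177 symbols = 531 bits.
Huffman merges:
merge c(11) and d(27): 38
merge e(31) and b(32): 63
merge 38 and 63: 101
merge a(76) and 101: 177
Huffman total = 38 + 63 + 101 + 177 = 379 bits.
Saving = 531 − 379 = 152 bits.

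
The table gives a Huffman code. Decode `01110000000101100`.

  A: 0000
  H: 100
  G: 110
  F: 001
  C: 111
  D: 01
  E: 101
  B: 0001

DGAFDH

Read left to right; each codeword is recognised as soon as it completes (prefix code):
  01→D | 110→G | 0000→A | 001→F | 01→D | 100→H
Decoded message: DGAFDH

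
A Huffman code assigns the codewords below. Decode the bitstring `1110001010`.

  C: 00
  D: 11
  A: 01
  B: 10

Read left to right; each codeword is recognised as soon as it completes (prefix code):
  11→D | 10→B | 00→C | 10→B | 10→B
Decoded message: DBCBB

DBCBB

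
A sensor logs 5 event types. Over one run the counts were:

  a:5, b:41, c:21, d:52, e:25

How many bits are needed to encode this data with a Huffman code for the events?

Greedily combine the two least-frequent nodes:
merge a(5) and c(21): 26
merge e(25) and 26: 51
merge b(41) and 51: 92
merge d(52) and 92: 144
Total encoded bits = sum of merged weights = 26 + 51 + 92 + 144 = 313.

313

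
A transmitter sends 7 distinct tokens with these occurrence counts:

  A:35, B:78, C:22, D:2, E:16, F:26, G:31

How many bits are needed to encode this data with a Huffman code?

532

Greedily combine the two least-frequent nodes:
merge D(2) and E(16): 18
merge 18 and C(22): 40
merge F(26) and G(31): 57
merge A(35) and 40: 75
merge 57 and 75: 132
merge B(78) and 132: 210
Total encoded bits = sum of merged weights = 18 + 40 + 57 + 75 + 132 + 210 = 532.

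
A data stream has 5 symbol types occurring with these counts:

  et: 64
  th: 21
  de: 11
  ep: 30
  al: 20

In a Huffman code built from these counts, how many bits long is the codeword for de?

Build the tree from the bottom:
merge de(11) and al(20): 31
merge th(21) and ep(30): 51
merge 31 and 51: 82
merge et(64) and 82: 146
de sits 3 levels below the root, so its codeword is 3 bits.

3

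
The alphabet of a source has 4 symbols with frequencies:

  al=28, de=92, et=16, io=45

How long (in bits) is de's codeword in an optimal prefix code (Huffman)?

1

Repeatedly merge the two smallest:
et(16) + al(28) → 44
44 + io(45) → 89
89 + de(92) → 181
de is merged only at the final step, so code length = 1.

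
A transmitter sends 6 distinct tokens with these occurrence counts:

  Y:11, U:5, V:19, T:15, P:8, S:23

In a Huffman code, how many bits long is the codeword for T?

Huffman merges, smallest pair first:
U(5) + P(8) → 13
Y(11) + 13 → 24
T(15) + V(19) → 34
S(23) + 24 → 47
34 + 47 → 81
T's leaf is at depth 2, giving a 2-bit codeword.

2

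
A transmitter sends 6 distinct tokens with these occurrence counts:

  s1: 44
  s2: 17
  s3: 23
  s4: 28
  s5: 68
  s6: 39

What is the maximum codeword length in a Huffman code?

3

Merge the two lowest-weight nodes at each step:
merge s2(17) and s3(23): 40
merge s4(28) and s6(39): 67
merge 40 and s1(44): 84
merge 67 and s5(68): 135
merge 84 and 135: 219
The rarest symbols sit at the bottom; the longest codeword is 3 bits.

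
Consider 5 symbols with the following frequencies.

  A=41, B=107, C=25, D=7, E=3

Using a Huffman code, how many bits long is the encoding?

304

Build the Huffman tree bottom-up:
E(3) + D(7) → 10
10 + C(25) → 35
35 + A(41) → 76
76 + B(107) → 183
Total encoded bits = sum of merged weights = 10 + 35 + 76 + 183 = 304.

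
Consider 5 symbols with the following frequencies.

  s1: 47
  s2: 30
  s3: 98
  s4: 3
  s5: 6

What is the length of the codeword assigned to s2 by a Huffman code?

3

Huffman merges, smallest pair first:
merge s4(3) and s5(6): 9
merge 9 and s2(30): 39
merge 39 and s1(47): 86
merge 86 and s3(98): 184
The subtree containing s2 is merged 3 times, so code length = 3.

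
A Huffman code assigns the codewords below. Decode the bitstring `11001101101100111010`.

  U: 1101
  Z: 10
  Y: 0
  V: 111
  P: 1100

Read left to right; each codeword is recognised as soon as it completes (prefix code):
  1100→P | 1101→U | 10→Z | 1100→P | 111→V | 0→Y | 10→Z
Decoded message: PUZPVYZ

PUZPVYZ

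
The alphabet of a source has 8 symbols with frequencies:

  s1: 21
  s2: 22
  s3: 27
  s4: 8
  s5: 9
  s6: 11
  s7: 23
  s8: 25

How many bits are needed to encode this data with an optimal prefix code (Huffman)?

428

Build the Huffman tree bottom-up:
merge s4(8) and s5(9): 17
merge s6(11) and 17: 28
merge s1(21) and s2(22): 43
merge s7(23) and s8(25): 48
merge s3(27) and 28: 55
merge 43 and 48: 91
merge 55 and 91: 146
Total encoded bits = sum of merged weights = 17 + 28 + 43 + 48 + 55 + 91 + 146 = 428.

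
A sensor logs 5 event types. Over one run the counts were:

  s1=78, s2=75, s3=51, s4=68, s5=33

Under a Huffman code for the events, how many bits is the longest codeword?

Merge the two lowest-weight nodes at each step:
combine s5(33), s3(51) → 84
combine s4(68), s2(75) → 143
combine s1(78), 84 → 162
combine 143, 162 → 305
Maximum depth reached is 3.

3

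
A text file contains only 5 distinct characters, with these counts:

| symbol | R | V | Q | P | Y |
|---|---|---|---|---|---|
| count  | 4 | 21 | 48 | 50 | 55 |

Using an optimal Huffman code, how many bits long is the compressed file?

Merge the two smallest weights repeatedly:
combine R(4), V(21) → 25
combine 25, Q(48) → 73
combine P(50), Y(55) → 105
combine 73, 105 → 178
Each symbol's bit-cost is frequency × depth; summing gives 381 bits (equivalently 25 + 73 + 105 + 178).

381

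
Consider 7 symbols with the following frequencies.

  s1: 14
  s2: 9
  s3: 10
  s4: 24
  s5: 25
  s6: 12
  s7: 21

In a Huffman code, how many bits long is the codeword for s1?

3

Huffman merges, smallest pair first:
s2(9) + s3(10) → 19
s6(12) + s1(14) → 26
19 + s7(21) → 40
s4(24) + s5(25) → 49
26 + 40 → 66
49 + 66 → 115
The subtree containing s1 is merged 3 times, so code length = 3.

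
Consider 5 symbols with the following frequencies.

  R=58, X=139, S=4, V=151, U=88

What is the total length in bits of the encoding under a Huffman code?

941

Build the Huffman tree bottom-up:
merge S(4) and R(58): 62
merge 62 and U(88): 150
merge X(139) and 150: 289
merge V(151) and 289: 440
Total encoded bits = sum of merged weights = 62 + 150 + 289 + 440 = 941.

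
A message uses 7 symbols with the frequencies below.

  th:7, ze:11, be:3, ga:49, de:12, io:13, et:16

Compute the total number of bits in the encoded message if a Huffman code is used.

266

Greedily combine the two least-frequent nodes:
combine be(3), th(7) → 10
combine 10, ze(11) → 21
combine de(12), io(13) → 25
combine et(16), 21 → 37
combine 25, 37 → 62
combine ga(49), 62 → 111
The encoded length is the sum of every internal node's weight: 10 + 21 + 25 + 37 + 62 + 111 = 266 bits.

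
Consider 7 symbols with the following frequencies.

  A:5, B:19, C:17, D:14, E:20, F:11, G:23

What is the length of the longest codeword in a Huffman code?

4

Merge the two lowest-weight nodes at each step:
combine A(5), F(11) → 16
combine D(14), 16 → 30
combine C(17), B(19) → 36
combine E(20), G(23) → 43
combine 30, 36 → 66
combine 43, 66 → 109
The first pair merged (A, F) ends up deepest, at depth 4.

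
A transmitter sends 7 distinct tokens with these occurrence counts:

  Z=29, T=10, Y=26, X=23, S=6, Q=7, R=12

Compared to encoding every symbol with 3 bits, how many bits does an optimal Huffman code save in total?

43

Fixed-length: 3 bits × 113 symbols = 339 bits.
Huffman merges:
combine S(6), Q(7) → 13
combine T(10), R(12) → 22
combine 13, 22 → 35
combine X(23), Y(26) → 49
combine Z(29), 35 → 64
combine 49, 64 → 113
Huffman total = 13 + 22 + 35 + 49 + 64 + 113 = 296 bits.
Saving = 339 − 296 = 43 bits.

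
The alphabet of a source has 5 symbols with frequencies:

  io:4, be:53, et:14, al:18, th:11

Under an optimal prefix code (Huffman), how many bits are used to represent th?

4

Build the tree from the bottom:
combine io(4), th(11) → 15
combine et(14), 15 → 29
combine al(18), 29 → 47
combine 47, be(53) → 100
th sits 4 levels below the root, so its codeword is 4 bits.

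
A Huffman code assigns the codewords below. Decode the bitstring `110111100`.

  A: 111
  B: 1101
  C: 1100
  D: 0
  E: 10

BADD

Read left to right; each codeword is recognised as soon as it completes (prefix code):
  1101→B | 111→A | 0→D | 0→D
Decoded message: BADD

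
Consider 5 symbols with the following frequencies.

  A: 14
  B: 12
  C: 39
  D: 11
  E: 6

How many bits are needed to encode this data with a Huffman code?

168

Build the Huffman tree bottom-up:
combine E(6), D(11) → 17
combine B(12), A(14) → 26
combine 17, 26 → 43
combine C(39), 43 → 82
Each symbol's bit-cost is frequency × depth; summing gives 168 bits (equivalently 17 + 26 + 43 + 82).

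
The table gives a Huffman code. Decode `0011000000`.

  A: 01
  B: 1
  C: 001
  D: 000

Read left to right; each codeword is recognised as soon as it completes (prefix code):
  001→C | 1→B | 000→D | 000→D
Decoded message: CBDD

CBDD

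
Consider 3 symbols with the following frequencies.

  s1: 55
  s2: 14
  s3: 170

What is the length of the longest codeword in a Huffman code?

Merge the two lowest-weight nodes at each step:
merge s2(14) and s1(55): 69
merge 69 and s3(170): 239
Maximum depth reached is 2.

2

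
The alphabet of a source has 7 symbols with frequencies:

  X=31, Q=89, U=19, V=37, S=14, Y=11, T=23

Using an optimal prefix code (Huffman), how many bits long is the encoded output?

Build the Huffman tree bottom-up:
combine Y(11), S(14) → 25
combine U(19), T(23) → 42
combine 25, X(31) → 56
combine V(37), 42 → 79
combine 56, 79 → 135
combine Q(89), 135 → 224
Each symbol's bit-cost is frequency × depth; summing gives 561 bits (equivalently 25 + 42 + 56 + 79 + 135 + 224).

561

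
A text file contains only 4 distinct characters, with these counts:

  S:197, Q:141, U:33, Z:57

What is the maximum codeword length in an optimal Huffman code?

3

Merge the two lowest-weight nodes at each step:
merge U(33) and Z(57): 90
merge 90 and Q(141): 231
merge S(197) and 231: 428
The rarest symbols sit at the bottom; the longest codeword is 3 bits.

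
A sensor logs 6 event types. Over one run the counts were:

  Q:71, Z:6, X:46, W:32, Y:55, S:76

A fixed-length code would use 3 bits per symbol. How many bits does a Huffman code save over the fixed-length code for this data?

Fixed-length: 3 bits × 286 symbols = 858 bits.
Huffman merges:
merge Z(6) and W(32): 38
merge 38 and X(46): 84
merge Y(55) and Q(71): 126
merge S(76) and 84: 160
merge 126 and 160: 286
Huffman total = 38 + 84 + 126 + 160 + 286 = 694 bits.
Saving = 858 − 694 = 164 bits.

164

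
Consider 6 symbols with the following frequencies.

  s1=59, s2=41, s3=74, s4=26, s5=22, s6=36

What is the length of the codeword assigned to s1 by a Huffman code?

Repeatedly merge the two smallest:
combine s5(22), s4(26) → 48
combine s6(36), s2(41) → 77
combine 48, s1(59) → 107
combine s3(74), 77 → 151
combine 107, 151 → 258
The subtree containing s1 is merged 2 times, so code length = 2.

2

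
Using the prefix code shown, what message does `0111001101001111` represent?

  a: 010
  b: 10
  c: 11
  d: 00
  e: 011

Read left to right; each codeword is recognised as soon as it completes (prefix code):
  011→e | 10→b | 011→e | 010→a | 011→e | 11→c
Decoded message: ebeaec

ebeaec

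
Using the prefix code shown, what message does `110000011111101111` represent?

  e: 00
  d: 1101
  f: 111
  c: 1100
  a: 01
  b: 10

Read left to right; each codeword is recognised as soon as it completes (prefix code):
  1100→c | 00→e | 01→a | 111→f | 1101→d | 111→f
Decoded message: ceafdf

ceafdf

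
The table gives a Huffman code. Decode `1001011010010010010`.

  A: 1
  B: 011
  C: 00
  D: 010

ACABDDDD

Read left to right; each codeword is recognised as soon as it completes (prefix code):
  1→A | 00→C | 1→A | 011→B | 010→D | 010→D | 010→D | 010→D
Decoded message: ACABDDDD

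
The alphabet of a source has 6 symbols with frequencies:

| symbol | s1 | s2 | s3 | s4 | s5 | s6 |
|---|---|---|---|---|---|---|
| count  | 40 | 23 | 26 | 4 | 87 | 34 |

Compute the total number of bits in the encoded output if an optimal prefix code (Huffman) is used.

Greedily combine the two least-frequent nodes:
combine s4(4), s2(23) → 27
combine s3(26), 27 → 53
combine s6(34), s1(40) → 74
combine 53, 74 → 127
combine s5(87), 127 → 214
Each symbol's bit-cost is frequency × depth; summing gives 495 bits (equivalently 27 + 53 + 74 + 127 + 214).

495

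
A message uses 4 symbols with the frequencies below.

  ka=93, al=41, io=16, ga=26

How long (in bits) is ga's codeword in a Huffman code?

Build the tree from the bottom:
merge io(16) and ga(26): 42
merge al(41) and 42: 83
merge 83 and ka(93): 176
The subtree containing ga is merged 3 times, so code length = 3.

3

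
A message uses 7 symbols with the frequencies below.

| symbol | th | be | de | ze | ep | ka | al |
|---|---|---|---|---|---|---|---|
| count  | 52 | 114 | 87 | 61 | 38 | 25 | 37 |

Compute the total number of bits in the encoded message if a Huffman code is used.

Greedily combine the two least-frequent nodes:
merge ka(25) and al(37): 62
merge ep(38) and th(52): 90
merge ze(61) and 62: 123
merge de(87) and 90: 177
merge be(114) and 123: 237
merge 177 and 237: 414
The encoded length is the sum of every internal node's weight: 62 + 90 + 123 + 177 + 237 + 414 = 1103 bits.

1103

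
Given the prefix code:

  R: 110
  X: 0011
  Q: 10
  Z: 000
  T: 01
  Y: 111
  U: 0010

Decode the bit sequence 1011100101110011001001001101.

Read left to right; each codeword is recognised as soon as it completes (prefix code):
  10→Q | 111→Y | 0010→U | 111→Y | 0011→X | 0010→U | 01→T | 0011→X | 01→T
Decoded message: QYUYXUTXT

QYUYXUTXT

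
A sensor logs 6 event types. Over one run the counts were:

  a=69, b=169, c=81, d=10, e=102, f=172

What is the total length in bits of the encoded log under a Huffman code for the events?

Merge the two smallest weights repeatedly:
merge d(10) and a(69): 79
merge 79 and c(81): 160
merge e(102) and 160: 262
merge b(169) and f(172): 341
merge 262 and 341: 603
The encoded length is the sum of every internal node's weight: 79 + 160 + 262 + 341 + 603 = 1445 bits.

1445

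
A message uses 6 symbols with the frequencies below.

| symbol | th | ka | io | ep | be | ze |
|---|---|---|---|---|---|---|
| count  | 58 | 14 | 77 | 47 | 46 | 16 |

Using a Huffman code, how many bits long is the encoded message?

622

Merge the two smallest weights repeatedly:
ka(14) + ze(16) → 30
30 + be(46) → 76
ep(47) + th(58) → 105
76 + io(77) → 153
105 + 153 → 258
Each symbol's bit-cost is frequency × depth; summing gives 622 bits (equivalently 30 + 76 + 105 + 153 + 258).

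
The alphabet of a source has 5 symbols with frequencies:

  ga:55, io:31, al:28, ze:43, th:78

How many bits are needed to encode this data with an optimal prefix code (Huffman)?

Build the Huffman tree bottom-up:
combine al(28), io(31) → 59
combine ze(43), ga(55) → 98
combine 59, th(78) → 137
combine 98, 137 → 235
The encoded length is the sum of every internal node's weight: 59 + 98 + 137 + 235 = 529 bits.

529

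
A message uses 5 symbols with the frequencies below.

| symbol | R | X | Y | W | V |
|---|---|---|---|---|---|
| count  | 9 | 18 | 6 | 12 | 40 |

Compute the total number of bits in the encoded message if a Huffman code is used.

Merge the two smallest weights repeatedly:
Y(6) + R(9) → 15
W(12) + 15 → 27
X(18) + 27 → 45
V(40) + 45 → 85
Total encoded bits = sum of merged weights = 15 + 27 + 45 + 85 = 172.

172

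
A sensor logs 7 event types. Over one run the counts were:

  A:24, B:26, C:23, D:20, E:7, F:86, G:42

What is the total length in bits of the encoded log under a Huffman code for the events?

Build the Huffman tree bottom-up:
combine E(7), D(20) → 27
combine C(23), A(24) → 47
combine B(26), 27 → 53
combine G(42), 47 → 89
combine 53, F(86) → 139
combine 89, 139 → 228
The encoded length is the sum of every internal node's weight: 27 + 47 + 53 + 89 + 139 + 228 = 583 bits.

583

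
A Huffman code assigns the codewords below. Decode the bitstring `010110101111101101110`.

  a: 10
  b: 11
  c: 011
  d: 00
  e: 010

Read left to right; each codeword is recognised as soon as it completes (prefix code):
  010→e | 11→b | 010→e | 11→b | 11→b | 10→a | 11→b | 011→c | 10→a
Decoded message: ebebbabca

ebebbabca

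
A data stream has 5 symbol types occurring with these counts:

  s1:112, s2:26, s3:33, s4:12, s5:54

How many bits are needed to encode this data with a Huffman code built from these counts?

Build the Huffman tree bottom-up:
merge s4(12) and s2(26): 38
merge s3(33) and 38: 71
merge s5(54) and 71: 125
merge s1(112) and 125: 237
The encoded length is the sum of every internal node's weight: 38 + 71 + 125 + 237 = 471 bits.

471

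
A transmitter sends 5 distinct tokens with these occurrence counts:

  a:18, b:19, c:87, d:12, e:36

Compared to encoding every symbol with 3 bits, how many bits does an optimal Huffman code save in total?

180

Fixed-length: 3 bits × 172 symbols = 516 bits.
Huffman merges:
combine d(12), a(18) → 30
combine b(19), 30 → 49
combine e(36), 49 → 85
combine 85, c(87) → 172
Huffman total = 30 + 49 + 85 + 172 = 336 bits.
Saving = 516 − 336 = 180 bits.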